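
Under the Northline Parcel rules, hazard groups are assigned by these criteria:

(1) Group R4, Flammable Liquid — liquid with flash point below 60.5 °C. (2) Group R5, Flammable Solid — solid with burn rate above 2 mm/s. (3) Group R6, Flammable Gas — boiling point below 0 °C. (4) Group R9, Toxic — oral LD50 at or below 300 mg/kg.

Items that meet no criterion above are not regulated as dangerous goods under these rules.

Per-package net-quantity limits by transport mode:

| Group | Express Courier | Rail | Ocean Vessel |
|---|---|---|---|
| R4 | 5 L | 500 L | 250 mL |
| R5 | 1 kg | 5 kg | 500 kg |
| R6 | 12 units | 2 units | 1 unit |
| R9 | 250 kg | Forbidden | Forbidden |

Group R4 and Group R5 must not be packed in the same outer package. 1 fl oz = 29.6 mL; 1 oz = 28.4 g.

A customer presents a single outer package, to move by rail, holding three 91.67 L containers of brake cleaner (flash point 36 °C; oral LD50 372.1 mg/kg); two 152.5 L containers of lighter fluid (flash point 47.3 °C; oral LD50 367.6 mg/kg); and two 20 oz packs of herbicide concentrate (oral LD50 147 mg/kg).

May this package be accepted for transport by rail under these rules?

Brake cleaner: flash point 36 °C < 60.5 °C → Group R4 (Flammable Liquid).
With flash point 47.3 °C (< 60.5 °C), the lighter fluid falls in Group R4.
Oral LD50 147 mg/kg meets the Group R9 criterion (Toxic), so the herbicide concentrate is Group R9.
Total Group R4: (three 91.67 L containers = 275.01 L) + (two 152.5 L containers = 305 L) = 580.01 L.
580.01 L exceeds the rail limit of 500 L for Group R4.
Group R9 quantity: two 20 oz packs = 1.136 kg.
Group R9 is Forbidden by rail.
The segregation rule (Group R4 with Group R5) does not apply to Group R4 with Group R9.

No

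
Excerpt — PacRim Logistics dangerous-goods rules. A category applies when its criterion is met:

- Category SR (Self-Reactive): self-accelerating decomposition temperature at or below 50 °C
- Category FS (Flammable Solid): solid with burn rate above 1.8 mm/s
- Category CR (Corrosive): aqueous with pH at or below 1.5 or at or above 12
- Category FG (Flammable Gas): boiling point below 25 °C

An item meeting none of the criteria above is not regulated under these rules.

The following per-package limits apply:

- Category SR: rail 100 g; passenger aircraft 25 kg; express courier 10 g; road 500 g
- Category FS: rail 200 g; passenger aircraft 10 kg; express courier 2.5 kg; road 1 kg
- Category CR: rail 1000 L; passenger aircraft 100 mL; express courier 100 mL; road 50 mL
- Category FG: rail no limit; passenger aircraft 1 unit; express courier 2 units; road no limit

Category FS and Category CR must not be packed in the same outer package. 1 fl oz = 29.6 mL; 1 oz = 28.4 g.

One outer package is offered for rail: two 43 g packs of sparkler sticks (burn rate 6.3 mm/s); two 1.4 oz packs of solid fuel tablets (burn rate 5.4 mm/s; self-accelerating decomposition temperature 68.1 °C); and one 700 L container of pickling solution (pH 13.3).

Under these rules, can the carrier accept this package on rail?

With burn rate 6.3 mm/s (> 1.8 mm/s), the sparkler sticks fall in Category FS.
Solid fuel tablets: burn rate 5.4 mm/s > 1.8 mm/s → Category FS (Flammable Solid).
The pickling solution has pH 13.3, which is ≥ 12, so it is Category CR (Corrosive).
Category FS net quantity: (two 43 g packs = 86 g) + (two 1.4 oz packs = 79.52 g) = 165.52 g.
165.52 g is within the rail limit of 200 g for Category FS.
Category CR quantity: 700 L.
That is within the Category CR rail limit of 1000 L.
Category FS and Category CR may not share an outer package.

No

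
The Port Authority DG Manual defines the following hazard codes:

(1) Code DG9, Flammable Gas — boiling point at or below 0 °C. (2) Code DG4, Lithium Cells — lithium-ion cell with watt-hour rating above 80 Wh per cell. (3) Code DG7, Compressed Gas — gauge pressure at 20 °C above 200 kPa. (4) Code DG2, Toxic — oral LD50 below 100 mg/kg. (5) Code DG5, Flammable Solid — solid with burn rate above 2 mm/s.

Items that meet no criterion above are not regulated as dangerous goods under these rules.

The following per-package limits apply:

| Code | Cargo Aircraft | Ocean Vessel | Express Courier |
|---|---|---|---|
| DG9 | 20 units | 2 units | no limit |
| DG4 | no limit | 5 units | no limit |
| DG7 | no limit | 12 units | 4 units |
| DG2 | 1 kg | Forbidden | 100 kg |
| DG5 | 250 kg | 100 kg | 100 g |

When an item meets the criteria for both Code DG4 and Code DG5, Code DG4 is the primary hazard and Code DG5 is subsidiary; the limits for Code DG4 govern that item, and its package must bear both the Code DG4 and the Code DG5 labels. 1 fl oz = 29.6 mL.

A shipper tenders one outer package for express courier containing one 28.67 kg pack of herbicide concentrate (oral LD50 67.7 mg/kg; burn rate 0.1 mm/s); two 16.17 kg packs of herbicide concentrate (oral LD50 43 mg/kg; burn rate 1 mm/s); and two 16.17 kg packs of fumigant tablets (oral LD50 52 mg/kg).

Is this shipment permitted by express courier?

Herbicide concentrate: oral LD50 67.7 mg/kg < 100 mg/kg → Code DG2 (Toxic).
With oral LD50 43 mg/kg (< 100 mg/kg), the herbicide concentrate falls in Code DG2.
Oral LD50 52 mg/kg meets the Code DG2 criterion (Toxic), so the fumigant tablets are Code DG2.
Total Code DG2: 28.67 kg + (two 16.17 kg packs = 32.34 kg) + (two 16.17 kg packs = 32.34 kg) = 93.35 kg.
93.35 kg is within the express courier limit of 100 kg for Code DG2.

Yes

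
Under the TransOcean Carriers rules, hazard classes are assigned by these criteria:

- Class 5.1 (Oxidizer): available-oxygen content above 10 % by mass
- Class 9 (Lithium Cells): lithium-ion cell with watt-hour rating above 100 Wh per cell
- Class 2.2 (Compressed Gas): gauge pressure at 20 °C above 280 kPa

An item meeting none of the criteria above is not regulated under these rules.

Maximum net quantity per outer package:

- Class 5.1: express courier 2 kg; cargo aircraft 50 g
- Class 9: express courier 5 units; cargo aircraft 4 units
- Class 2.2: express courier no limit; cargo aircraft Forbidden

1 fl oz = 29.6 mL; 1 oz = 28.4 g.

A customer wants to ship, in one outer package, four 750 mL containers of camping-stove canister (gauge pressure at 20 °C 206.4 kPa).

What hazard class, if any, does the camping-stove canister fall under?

gauge pressure at 20 °C 206.4 kPa is not above 280 kPa, so Class 2.2 does not apply.
No criterion is met, so the item is not regulated.

Not regulated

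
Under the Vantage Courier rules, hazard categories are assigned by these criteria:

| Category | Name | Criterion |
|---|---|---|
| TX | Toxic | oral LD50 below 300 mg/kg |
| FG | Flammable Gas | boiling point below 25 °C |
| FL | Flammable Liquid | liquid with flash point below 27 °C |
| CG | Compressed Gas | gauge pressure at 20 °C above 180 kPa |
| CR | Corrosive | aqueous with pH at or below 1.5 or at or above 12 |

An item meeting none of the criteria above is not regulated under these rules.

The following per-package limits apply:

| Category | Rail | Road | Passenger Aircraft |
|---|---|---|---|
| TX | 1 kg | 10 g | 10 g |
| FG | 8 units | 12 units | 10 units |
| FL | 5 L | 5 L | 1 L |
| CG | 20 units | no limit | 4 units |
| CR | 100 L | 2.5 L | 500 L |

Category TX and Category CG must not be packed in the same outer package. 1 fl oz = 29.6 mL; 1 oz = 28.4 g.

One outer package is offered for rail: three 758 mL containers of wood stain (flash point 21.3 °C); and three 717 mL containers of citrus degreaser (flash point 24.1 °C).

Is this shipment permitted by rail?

The wood stain has flash point 21.3 °C, which is < 27 °C, so it is Category FL (Flammable Liquid).
With flash point 24.1 °C (< 27 °C), the citrus degreaser falls in Category FL.
Total Category FL: (three 758 mL containers = 2.274 L) + (three 717 mL containers = 2.151 L) = 4.425 L.
4.425 L is within the rail limit of 5 L for Category FL.

Yes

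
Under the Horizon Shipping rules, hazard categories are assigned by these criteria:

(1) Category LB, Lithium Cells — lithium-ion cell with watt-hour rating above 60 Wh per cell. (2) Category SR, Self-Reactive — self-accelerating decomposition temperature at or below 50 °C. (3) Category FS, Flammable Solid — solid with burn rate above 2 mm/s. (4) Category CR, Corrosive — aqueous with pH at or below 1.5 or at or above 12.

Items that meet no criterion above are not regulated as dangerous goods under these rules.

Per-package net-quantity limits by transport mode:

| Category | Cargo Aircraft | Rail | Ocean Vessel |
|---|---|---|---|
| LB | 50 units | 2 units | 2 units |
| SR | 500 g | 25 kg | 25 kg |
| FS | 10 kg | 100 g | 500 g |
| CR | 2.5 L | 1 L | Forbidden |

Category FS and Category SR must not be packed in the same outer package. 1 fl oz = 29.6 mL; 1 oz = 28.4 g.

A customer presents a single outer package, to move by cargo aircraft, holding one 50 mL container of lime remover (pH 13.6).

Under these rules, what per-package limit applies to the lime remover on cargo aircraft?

2.5 L

With pH 13.6 (≥ 12), the lime remover falls in Category CR.
The cargo aircraft limit for Category CR is 2.5 L.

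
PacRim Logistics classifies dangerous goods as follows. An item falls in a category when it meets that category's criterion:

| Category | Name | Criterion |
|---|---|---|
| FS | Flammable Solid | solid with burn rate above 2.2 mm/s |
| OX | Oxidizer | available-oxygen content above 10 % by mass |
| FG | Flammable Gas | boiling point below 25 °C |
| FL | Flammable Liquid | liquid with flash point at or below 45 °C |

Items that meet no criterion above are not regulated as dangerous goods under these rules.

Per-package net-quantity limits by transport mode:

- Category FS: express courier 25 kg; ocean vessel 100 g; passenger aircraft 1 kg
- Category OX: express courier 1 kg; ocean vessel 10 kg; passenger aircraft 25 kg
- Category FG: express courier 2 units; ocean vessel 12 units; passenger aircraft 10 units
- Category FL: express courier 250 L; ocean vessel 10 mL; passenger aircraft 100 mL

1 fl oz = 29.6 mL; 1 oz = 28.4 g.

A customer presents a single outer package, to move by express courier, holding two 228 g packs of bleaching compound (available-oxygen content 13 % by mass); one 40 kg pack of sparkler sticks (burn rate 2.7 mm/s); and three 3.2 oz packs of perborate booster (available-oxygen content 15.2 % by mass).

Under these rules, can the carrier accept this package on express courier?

Bleaching compound: available-oxygen content 13 % by mass > 10 % by mass → Category OX (Oxidizer).
Sparkler sticks: burn rate 2.7 mm/s > 2.2 mm/s → Category FS (Flammable Solid).
With available-oxygen content 15.2 % by mass (> 10 % by mass), the perborate booster falls in Category OX.
Category FS quantity: 40 kg.
That exceeds the Category FS express courier limit of 25 kg.
Category OX net quantity: (two 228 g packs = 456 g) + (three 3.2 oz packs = 272.64 g) = 728.64 g.
That is within the Category OX express courier limit of 1 kg.

No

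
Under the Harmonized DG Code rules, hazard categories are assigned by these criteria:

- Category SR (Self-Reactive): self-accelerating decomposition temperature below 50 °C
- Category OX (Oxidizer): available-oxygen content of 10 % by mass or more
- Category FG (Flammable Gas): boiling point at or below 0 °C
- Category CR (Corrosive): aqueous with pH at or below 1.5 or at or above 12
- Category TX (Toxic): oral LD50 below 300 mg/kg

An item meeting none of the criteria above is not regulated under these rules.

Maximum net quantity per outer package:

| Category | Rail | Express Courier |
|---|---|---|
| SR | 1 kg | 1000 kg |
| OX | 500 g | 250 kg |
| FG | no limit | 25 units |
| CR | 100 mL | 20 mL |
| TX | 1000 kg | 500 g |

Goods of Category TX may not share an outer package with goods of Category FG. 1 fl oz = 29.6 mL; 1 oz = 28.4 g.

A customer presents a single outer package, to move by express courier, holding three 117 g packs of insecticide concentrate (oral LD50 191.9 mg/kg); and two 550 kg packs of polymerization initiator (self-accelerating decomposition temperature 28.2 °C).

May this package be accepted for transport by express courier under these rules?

With oral LD50 191.9 mg/kg (< 300 mg/kg), the insecticide concentrate falls in Category TX.
Polymerization initiator: self-accelerating decomposition temperature 28.2 °C < 50 °C → Category SR (Self-Reactive).
Category TX quantity: three 117 g packs = 351 g.
351 g ≤ 500 g (express courier limit, Category TX) — within limit.
Category SR quantity: two 550 kg packs = 1100 kg.
That exceeds the Category SR express courier limit of 1000 kg.
The segregation rule (Category TX with Category FG) does not apply to Category TX with Category SR.

No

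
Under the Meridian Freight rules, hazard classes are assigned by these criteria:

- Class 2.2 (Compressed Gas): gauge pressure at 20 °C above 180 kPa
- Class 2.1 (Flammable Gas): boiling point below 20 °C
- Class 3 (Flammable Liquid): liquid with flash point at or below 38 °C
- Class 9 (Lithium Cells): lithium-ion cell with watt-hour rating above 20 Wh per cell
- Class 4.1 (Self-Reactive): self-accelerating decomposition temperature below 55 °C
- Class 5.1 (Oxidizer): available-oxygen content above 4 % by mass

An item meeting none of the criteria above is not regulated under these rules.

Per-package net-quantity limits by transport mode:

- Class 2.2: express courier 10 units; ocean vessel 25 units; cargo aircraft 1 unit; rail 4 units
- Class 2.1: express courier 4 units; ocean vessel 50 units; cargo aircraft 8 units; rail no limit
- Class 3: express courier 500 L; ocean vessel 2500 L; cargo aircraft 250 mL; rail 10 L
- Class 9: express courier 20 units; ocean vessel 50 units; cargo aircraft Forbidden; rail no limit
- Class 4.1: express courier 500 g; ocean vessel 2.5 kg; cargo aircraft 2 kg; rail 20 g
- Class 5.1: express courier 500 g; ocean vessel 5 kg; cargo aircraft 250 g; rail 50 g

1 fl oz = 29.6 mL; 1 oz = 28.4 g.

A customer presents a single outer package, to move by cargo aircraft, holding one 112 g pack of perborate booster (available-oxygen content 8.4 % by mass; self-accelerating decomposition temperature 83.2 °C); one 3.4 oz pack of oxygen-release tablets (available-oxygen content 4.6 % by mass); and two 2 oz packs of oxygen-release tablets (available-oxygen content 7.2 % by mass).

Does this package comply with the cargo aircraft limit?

No

The perborate booster has available-oxygen content 8.4 % by mass, which is > 4 % by mass, so it is Class 5.1 (Oxidizer).
With available-oxygen content 4.6 % by mass (> 4 % by mass), the oxygen-release tablets fall in Class 5.1.
With available-oxygen content 7.2 % by mass (> 4 % by mass), the oxygen-release tablets fall in Class 5.1.
Class 5.1 net quantity: 112 g + (one 3.4 oz pack = 96.56 g) + (two 2 oz packs = 113.6 g) = 322.16 g.
322.16 g exceeds the cargo aircraft limit of 250 g for Class 5.1.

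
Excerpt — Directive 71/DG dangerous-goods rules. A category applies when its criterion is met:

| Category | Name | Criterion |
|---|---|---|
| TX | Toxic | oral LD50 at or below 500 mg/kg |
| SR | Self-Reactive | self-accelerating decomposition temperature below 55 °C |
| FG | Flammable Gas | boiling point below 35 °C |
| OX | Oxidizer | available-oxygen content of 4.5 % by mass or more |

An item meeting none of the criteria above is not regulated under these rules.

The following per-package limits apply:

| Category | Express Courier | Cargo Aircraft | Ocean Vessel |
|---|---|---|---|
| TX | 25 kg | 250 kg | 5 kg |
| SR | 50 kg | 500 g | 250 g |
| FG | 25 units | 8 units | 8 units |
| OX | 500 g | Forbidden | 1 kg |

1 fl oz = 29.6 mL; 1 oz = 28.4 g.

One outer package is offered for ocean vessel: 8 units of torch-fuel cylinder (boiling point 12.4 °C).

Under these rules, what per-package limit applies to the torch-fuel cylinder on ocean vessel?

Torch-fuel cylinder: boiling point 12.4 °C < 35 °C → Category FG (Flammable Gas).
The ocean vessel limit for Category FG is 8 units.

8 units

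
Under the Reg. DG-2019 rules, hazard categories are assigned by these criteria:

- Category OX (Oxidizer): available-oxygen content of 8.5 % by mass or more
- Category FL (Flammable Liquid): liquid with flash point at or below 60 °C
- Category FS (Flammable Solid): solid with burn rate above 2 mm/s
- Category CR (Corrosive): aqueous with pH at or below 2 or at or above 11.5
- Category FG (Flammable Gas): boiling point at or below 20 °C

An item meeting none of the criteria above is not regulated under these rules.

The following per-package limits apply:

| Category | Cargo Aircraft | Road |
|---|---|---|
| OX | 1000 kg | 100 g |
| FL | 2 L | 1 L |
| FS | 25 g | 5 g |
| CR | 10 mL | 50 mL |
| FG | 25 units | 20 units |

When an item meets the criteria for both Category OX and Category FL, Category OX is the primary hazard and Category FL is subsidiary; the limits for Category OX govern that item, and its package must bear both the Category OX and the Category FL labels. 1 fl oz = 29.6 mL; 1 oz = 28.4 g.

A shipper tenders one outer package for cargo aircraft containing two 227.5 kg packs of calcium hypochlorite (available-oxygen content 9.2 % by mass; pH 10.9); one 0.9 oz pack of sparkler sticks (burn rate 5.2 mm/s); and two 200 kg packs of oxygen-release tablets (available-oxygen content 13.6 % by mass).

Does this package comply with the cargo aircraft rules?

No

The calcium hypochlorite has available-oxygen content 9.2 % by mass, which is ≥ 8.5 % by mass, so it is Category OX (Oxidizer).
The sparkler sticks have burn rate 5.2 mm/s, which is > 2 mm/s, so they are Category FS (Flammable Solid).
With available-oxygen content 13.6 % by mass (≥ 8.5 % by mass), the oxygen-release tablets fall in Category OX.
Category FS quantity: one 0.9 oz pack = 25.56 g.
That exceeds the Category FS cargo aircraft limit of 25 g.
Category OX net quantity: (two 227.5 kg packs = 455 kg) + (two 200 kg packs = 400 kg) = 855 kg.
855 kg ≤ 1000 kg (cargo aircraft limit, Category OX) — within limit.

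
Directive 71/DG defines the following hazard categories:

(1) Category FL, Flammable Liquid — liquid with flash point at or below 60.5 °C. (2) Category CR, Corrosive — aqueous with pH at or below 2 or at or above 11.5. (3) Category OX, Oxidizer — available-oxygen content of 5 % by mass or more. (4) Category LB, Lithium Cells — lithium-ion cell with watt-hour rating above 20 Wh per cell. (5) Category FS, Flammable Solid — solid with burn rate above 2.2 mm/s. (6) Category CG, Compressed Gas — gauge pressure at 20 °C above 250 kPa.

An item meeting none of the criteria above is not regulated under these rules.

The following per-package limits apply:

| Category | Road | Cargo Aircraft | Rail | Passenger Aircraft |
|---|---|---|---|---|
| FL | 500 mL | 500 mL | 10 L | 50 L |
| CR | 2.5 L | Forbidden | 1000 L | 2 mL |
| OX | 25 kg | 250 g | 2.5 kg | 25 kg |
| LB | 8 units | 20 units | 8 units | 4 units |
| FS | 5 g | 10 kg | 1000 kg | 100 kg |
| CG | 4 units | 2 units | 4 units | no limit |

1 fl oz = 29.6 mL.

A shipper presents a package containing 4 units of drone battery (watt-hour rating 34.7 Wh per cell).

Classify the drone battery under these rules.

Watt-hour rating 34.7 Wh per cell meets the Category LB criterion (Lithium Cells), so the drone battery is Category LB.

Category LB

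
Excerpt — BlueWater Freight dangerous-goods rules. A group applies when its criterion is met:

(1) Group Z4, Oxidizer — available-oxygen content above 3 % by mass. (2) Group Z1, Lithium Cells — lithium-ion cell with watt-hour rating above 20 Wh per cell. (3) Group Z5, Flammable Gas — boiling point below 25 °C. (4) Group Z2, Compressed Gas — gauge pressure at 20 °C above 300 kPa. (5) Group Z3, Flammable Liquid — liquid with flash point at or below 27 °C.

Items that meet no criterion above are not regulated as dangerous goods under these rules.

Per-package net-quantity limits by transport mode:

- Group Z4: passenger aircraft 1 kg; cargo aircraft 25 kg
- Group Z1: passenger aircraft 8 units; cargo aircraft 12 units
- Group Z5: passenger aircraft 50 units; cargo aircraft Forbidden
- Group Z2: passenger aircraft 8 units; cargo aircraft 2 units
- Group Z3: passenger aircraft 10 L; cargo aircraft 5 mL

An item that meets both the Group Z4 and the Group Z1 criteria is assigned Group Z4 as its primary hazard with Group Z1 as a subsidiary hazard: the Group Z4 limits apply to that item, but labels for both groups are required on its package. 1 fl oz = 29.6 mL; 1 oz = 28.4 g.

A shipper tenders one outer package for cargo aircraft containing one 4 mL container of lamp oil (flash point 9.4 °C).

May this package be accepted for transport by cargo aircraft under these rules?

With flash point 9.4 °C (≤ 27 °C), the lamp oil falls in Group Z3.
Group Z3 quantity: 4 mL.
4 mL ≤ 5 mL (cargo aircraft limit, Group Z3) — within limit.

Yes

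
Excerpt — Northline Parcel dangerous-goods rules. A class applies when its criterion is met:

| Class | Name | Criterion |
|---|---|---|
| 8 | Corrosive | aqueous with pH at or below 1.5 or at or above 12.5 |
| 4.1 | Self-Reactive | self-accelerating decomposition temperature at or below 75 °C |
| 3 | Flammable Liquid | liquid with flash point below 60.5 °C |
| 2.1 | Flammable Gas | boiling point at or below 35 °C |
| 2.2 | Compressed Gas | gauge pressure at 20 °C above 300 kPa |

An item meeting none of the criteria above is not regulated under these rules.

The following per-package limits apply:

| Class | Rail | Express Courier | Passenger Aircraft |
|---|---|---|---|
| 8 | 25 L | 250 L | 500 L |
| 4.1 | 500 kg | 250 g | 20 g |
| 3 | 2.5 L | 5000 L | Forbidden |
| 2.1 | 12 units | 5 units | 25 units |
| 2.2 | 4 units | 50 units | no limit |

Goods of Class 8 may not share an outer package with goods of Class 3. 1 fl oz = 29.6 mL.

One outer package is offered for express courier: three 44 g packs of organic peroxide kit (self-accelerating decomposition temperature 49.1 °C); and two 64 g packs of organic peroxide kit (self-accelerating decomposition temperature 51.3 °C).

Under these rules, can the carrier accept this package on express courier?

No

With self-accelerating decomposition temperature 49.1 °C (≤ 75 °C), the organic peroxide kit falls in Class 4.1.
Self-accelerating decomposition temperature 51.3 °C meets the Class 4.1 criterion (Self-Reactive), so the organic peroxide kit is Class 4.1.
Total Class 4.1: (three 44 g packs = 132 g) + (two 64 g packs = 128 g) = 260 g.
260 g exceeds the express courier limit of 250 g for Class 4.1.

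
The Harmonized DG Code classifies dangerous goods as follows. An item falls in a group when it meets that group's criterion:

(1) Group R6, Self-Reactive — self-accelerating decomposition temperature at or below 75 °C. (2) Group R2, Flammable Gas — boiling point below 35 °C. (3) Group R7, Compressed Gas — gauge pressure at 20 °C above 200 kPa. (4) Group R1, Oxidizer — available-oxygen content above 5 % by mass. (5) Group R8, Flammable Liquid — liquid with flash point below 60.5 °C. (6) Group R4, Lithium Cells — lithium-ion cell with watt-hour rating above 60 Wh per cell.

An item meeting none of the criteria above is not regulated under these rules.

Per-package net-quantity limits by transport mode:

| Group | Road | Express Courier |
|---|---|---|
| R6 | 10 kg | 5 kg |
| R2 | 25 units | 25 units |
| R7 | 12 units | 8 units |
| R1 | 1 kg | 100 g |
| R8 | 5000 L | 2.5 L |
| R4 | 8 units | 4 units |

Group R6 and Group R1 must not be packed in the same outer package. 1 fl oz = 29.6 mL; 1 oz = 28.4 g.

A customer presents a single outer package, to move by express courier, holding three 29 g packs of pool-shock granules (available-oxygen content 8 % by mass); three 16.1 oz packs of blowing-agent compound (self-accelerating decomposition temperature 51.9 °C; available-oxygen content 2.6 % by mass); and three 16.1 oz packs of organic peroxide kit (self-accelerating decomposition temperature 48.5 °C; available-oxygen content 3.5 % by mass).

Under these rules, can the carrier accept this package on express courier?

With available-oxygen content 8 % by mass (> 5 % by mass), the pool-shock granules fall in Group R1.
Self-accelerating decomposition temperature 51.9 °C meets the Group R6 criterion (Self-Reactive), so the blowing-agent compound is Group R6.
Organic peroxide kit: self-accelerating decomposition temperature 48.5 °C ≤ 75 °C → Group R6 (Self-Reactive).
Total Group R6: (three 16.1 oz packs = 1371.72 g) + (three 16.1 oz packs = 1371.72 g) = 2743.44 g.
2743.44 g is within the express courier limit of 5 kg for Group R6.
Group R1 quantity: three 29 g packs = 87 g.
87 g ≤ 100 g (express courier limit, Group R1) — within limit.
Group R6 and Group R1 may not share an outer package.

No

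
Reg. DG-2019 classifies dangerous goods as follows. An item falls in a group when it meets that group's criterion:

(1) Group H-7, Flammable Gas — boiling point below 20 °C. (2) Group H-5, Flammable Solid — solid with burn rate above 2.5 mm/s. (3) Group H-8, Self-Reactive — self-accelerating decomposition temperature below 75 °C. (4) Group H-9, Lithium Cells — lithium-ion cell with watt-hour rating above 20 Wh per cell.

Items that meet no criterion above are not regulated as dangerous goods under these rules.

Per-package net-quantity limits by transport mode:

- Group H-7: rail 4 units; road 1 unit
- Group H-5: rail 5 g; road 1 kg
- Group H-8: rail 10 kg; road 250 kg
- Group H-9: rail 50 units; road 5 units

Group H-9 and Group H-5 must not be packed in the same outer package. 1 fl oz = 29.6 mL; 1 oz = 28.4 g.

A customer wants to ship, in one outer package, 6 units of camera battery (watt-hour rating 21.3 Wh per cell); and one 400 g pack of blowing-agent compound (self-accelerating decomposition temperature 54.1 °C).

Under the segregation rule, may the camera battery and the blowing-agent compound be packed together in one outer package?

Watt-hour rating 21.3 Wh per cell meets the Group H-9 criterion (Lithium Cells), so the camera battery is Group H-9.
Self-accelerating decomposition temperature 54.1 °C meets the Group H-8 criterion (Self-Reactive), so the blowing-agent compound is Group H-8.
No segregation rule bars Group H-9 with Group H-8.

Yes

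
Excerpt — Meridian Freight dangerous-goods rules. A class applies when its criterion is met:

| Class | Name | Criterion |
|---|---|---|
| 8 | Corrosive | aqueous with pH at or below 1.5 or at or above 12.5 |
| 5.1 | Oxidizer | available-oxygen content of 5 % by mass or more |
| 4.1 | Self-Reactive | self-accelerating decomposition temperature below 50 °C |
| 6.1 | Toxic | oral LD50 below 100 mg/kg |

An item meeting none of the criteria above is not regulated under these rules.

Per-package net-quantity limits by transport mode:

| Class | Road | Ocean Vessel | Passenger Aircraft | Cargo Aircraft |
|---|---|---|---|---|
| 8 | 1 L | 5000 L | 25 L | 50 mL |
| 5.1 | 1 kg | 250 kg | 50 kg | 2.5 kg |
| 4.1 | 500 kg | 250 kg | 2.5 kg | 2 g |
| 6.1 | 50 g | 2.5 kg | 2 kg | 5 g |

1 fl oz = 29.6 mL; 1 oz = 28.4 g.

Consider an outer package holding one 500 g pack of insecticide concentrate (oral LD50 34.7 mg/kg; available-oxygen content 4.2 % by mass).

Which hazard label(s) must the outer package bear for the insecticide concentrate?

Insecticide concentrate: oral LD50 34.7 mg/kg < 100 mg/kg → Class 6.1 (Toxic).
Only the Class 6.1 label is required.

Class 6.1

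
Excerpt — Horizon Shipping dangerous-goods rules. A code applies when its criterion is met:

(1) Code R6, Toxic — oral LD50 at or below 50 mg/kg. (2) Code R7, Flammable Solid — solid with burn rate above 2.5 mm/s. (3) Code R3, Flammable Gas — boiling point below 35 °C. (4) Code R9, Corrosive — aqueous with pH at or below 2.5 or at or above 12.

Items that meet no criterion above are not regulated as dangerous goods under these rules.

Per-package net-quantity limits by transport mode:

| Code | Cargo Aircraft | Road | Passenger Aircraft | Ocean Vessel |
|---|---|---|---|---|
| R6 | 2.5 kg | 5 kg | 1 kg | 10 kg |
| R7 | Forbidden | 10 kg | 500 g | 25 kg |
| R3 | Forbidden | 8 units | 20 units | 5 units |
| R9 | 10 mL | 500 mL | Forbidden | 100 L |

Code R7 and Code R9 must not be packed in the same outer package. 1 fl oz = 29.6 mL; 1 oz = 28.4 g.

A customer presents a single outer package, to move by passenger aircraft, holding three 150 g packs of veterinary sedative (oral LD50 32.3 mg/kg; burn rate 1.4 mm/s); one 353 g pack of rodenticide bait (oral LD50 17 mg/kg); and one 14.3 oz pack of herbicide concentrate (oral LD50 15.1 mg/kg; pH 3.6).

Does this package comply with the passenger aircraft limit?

No

Oral LD50 32.3 mg/kg meets the Code R6 criterion (Toxic), so the veterinary sedative is Code R6.
The rodenticide bait has oral LD50 17 mg/kg, which is ≤ 50 mg/kg, so it is Code R6 (Toxic).
With oral LD50 15.1 mg/kg (≤ 50 mg/kg), the herbicide concentrate falls in Code R6.
Code R6 net quantity: (three 150 g packs = 450 g) + 353 g + (one 14.3 oz pack = 406.12 g) = 1209.12 g.
1209.12 g > 1 kg (passenger aircraft limit, Code R6) — over the limit.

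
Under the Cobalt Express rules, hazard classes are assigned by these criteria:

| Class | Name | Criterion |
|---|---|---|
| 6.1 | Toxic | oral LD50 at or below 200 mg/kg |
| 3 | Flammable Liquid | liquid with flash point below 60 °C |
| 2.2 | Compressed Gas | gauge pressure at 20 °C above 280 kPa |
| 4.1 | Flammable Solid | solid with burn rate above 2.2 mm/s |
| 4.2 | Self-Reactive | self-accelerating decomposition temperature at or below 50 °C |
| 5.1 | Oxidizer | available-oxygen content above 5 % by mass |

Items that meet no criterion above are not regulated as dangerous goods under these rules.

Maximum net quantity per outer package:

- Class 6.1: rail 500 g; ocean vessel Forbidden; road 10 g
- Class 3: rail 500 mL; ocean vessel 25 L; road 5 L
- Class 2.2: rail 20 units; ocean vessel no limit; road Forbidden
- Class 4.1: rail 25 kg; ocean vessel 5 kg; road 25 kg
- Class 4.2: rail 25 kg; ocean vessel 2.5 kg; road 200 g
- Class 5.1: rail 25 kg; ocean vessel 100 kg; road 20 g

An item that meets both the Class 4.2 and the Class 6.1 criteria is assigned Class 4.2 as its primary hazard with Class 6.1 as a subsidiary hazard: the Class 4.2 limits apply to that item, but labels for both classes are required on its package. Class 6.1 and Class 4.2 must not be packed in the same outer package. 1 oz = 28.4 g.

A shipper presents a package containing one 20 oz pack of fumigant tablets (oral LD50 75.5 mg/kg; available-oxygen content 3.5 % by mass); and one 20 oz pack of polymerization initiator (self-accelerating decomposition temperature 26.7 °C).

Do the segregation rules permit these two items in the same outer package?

Oral LD50 75.5 mg/kg meets the Class 6.1 criterion (Toxic), so the fumigant tablets are Class 6.1.
Self-accelerating decomposition temperature 26.7 °C meets the Class 4.2 criterion (Self-Reactive), so the polymerization initiator is Class 4.2.
Class 6.1 and Class 4.2 may not share an outer package.

No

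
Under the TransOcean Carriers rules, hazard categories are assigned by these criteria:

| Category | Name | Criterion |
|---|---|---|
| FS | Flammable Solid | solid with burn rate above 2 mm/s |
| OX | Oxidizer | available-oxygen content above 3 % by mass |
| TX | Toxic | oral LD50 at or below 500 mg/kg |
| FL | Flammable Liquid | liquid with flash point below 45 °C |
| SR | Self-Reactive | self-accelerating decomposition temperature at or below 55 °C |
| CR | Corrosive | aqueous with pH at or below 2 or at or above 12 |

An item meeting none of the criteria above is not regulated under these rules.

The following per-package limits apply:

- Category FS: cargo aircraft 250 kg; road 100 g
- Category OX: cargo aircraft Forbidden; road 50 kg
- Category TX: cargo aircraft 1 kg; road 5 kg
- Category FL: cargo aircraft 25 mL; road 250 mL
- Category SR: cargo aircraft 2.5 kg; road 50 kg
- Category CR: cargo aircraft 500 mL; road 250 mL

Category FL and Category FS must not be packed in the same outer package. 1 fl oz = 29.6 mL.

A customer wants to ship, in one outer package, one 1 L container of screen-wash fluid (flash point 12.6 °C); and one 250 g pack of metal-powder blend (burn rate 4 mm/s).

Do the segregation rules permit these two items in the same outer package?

Flash point 12.6 °C meets the Category FL criterion (Flammable Liquid), so the screen-wash fluid is Category FL.
Burn rate 4 mm/s meets the Category FS criterion (Flammable Solid), so the metal-powder blend is Category FS.
Category FL and Category FS may not share an outer package.

No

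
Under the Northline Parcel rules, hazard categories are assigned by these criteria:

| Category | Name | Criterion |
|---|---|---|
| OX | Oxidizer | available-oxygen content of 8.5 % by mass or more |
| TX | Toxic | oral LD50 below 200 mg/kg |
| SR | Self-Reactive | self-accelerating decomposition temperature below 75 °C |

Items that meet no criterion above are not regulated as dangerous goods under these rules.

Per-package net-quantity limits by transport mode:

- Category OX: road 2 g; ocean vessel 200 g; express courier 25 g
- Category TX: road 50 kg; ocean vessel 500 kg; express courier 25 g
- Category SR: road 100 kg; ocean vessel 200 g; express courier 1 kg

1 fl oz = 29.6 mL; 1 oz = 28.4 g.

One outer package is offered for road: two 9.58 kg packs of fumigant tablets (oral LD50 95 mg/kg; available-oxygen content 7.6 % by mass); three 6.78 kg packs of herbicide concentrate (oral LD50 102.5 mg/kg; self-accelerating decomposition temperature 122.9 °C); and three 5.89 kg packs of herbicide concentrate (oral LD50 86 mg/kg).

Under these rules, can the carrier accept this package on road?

No

With oral LD50 95 mg/kg (< 200 mg/kg), the fumigant tablets fall in Category TX.
With oral LD50 102.5 mg/kg (< 200 mg/kg), the herbicide concentrate falls in Category TX.
Oral LD50 86 mg/kg meets the Category TX criterion (Toxic), so the herbicide concentrate is Category TX.
Category TX net quantity: (two 9.58 kg packs = 19.16 kg) + (three 6.78 kg packs = 20.34 kg) + (three 5.89 kg packs = 17.67 kg) = 57.17 kg.
57.17 kg > 50 kg (road limit, Category TX) — over the limit.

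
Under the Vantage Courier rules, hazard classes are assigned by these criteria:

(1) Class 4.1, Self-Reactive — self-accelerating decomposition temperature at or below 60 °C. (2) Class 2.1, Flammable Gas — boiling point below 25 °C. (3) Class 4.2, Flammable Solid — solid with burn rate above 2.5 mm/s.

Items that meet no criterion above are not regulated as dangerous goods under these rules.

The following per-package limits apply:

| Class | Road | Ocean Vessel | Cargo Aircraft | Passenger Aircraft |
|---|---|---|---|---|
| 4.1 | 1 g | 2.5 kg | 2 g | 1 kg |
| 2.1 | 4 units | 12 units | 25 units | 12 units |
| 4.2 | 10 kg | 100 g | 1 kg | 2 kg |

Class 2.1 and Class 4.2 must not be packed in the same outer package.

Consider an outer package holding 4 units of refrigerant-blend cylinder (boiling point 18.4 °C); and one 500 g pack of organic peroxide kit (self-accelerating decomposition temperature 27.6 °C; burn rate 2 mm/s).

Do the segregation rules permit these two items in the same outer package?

Yes

With boiling point 18.4 °C (< 25 °C), the refrigerant-blend cylinder falls in Class 2.1.
The organic peroxide kit has self-accelerating decomposition temperature 27.6 °C, which is ≤ 60 °C, so it is Class 4.1 (Self-Reactive).
No segregation rule bars Class 2.1 with Class 4.1.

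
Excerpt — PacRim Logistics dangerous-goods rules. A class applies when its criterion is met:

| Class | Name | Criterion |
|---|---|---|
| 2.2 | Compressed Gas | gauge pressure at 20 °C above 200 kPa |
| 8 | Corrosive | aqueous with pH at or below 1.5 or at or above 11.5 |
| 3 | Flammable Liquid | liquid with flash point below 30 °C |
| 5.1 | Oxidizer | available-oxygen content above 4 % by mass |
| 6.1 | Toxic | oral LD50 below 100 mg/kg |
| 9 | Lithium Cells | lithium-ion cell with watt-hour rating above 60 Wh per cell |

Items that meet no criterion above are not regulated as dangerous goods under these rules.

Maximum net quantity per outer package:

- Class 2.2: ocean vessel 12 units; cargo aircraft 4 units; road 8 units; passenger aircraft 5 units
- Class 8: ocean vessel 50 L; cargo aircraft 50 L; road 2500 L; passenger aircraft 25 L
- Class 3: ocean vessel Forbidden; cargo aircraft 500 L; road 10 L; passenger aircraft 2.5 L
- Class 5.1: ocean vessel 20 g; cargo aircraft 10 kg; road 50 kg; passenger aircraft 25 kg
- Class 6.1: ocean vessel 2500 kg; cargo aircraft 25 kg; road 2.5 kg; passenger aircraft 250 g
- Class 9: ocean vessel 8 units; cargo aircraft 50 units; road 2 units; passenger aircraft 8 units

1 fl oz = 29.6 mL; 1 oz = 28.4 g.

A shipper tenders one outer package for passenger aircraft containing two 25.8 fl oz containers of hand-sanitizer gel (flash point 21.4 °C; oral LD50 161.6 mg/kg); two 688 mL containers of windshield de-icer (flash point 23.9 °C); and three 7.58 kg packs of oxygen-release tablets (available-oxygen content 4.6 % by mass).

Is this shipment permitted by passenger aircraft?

No

Hand-sanitizer gel: flash point 21.4 °C < 30 °C → Class 3 (Flammable Liquid).
With flash point 23.9 °C (< 30 °C), the windshield de-icer falls in Class 3.
The oxygen-release tablets have available-oxygen content 4.6 % by mass, which is > 4 % by mass, so they are Class 5.1 (Oxidizer).
Class 3 net quantity: (two 25.8 fl oz containers = 1527.36 mL) + (two 688 mL containers = 1.376 L) = 2903.36 mL.
2903.36 mL > 2.5 L (passenger aircraft limit, Class 3) — over the limit.
Class 5.1 quantity: three 7.58 kg packs = 22.74 kg.
22.74 kg is within the passenger aircraft limit of 25 kg for Class 5.1.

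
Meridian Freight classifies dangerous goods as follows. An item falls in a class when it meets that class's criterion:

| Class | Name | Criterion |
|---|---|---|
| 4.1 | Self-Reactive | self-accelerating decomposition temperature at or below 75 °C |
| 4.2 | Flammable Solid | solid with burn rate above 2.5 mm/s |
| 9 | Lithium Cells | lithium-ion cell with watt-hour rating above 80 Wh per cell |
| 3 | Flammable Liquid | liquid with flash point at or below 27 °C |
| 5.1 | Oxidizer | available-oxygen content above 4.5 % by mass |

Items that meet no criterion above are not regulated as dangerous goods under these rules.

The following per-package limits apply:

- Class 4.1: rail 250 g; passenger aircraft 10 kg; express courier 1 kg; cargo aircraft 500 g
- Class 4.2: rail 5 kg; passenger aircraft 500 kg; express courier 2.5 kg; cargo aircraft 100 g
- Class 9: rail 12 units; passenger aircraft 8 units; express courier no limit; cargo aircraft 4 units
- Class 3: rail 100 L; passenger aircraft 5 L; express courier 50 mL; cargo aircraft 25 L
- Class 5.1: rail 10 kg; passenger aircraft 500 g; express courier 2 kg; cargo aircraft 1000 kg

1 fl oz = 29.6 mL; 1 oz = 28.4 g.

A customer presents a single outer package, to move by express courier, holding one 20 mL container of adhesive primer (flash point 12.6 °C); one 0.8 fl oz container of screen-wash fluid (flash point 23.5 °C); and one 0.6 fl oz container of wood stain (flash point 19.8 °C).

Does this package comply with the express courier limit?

No

With flash point 12.6 °C (≤ 27 °C), the adhesive primer falls in Class 3.
Screen-wash fluid: flash point 23.5 °C ≤ 27 °C → Class 3 (Flammable Liquid).
Wood stain: flash point 19.8 °C ≤ 27 °C → Class 3 (Flammable Liquid).
Total Class 3: 20 mL + (one 0.8 fl oz container = 23.68 mL) + (one 0.6 fl oz container = 17.76 mL) = 61.44 mL.
61.44 mL > 50 mL (express courier limit, Class 3) — over the limit.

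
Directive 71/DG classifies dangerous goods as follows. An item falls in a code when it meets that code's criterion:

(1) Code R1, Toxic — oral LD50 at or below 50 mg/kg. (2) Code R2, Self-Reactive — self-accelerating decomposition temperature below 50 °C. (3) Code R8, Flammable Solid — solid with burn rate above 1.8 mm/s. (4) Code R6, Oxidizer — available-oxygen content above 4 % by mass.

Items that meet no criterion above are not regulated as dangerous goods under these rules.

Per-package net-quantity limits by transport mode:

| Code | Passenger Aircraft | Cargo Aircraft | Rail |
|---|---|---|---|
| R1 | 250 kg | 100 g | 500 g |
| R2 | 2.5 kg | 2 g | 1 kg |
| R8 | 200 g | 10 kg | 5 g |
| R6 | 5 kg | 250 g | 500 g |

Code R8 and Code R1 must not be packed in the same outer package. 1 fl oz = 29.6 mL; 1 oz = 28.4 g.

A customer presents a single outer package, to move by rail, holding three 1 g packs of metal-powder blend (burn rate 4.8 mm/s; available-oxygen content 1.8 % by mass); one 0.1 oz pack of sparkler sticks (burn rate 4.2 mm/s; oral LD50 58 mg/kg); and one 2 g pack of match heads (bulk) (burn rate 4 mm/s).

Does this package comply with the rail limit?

Metal-powder blend: burn rate 4.8 mm/s > 1.8 mm/s → Code R8 (Flammable Solid).
The sparkler sticks have burn rate 4.2 mm/s, which is > 1.8 mm/s, so they are Code R8 (Flammable Solid).
With burn rate 4 mm/s (> 1.8 mm/s), the match heads (bulk) fall in Code R8.
Total Code R8: (three 1 g packs = 3 g) + (one 0.1 oz pack = 2.84 g) + 2 g = 7.84 g.
That exceeds the Code R8 rail limit of 5 g.

No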